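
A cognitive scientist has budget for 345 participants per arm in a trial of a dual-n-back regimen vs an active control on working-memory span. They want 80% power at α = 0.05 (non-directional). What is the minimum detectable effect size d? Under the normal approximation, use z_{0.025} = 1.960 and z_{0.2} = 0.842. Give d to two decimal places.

d_min ≈ 0.21

For two independent groups of n = 345 each: d_min = (z_{α/2} + z_β)·√(2/n).
z-sum = 1.960 + 0.842 = 2.802.
d_min = 2.802 × √(2/345) = 2.802 × 0.0761 = 0.213.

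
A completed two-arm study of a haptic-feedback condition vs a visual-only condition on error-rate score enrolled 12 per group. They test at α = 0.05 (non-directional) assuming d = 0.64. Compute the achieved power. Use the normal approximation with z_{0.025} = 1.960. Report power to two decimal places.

power ≈ 0.35

For two equal groups, power = Φ(d·√(n/2) − z_{α/2}).
d·√(n/2) = 0.64 × √(12/2) = 0.64 × 2.449 = 1.568.
z_β = 1.568 − 1.960 = -0.392.
Power = Φ(-0.392) = 0.347.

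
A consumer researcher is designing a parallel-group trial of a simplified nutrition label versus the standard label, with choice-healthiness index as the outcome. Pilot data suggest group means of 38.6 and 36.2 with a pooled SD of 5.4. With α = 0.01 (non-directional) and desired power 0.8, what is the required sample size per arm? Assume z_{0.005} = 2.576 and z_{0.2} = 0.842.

Cohen's d = |M₁ − M₂| / SD_pooled = |38.6 − 36.2| / 5.4 = 2.4 / 5.4 = 0.444.
For two independent groups with equal n: n = 2·((z_{α/2} + z_β) / d)².
z_{α/2} + z_β = 2.576 + 0.842 = 3.418.
n = 2 × (3.418 / 0.444)² = 2 × 7.698² = 2 × 59.26 = 118.5.
Round up to the next whole participant.

n = 119 per group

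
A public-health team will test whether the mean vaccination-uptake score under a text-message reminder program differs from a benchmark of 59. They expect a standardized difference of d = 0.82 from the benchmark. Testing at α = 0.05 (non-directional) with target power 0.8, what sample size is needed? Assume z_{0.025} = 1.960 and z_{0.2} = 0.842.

For a one-sample test: n = ((z_{α/2} + z_β) / d)².
z_{α/2} + z_β = 1.960 + 0.842 = 2.802.
n = (2.802 / 0.82)² = 3.417² = 11.68.
Round up.

n = 12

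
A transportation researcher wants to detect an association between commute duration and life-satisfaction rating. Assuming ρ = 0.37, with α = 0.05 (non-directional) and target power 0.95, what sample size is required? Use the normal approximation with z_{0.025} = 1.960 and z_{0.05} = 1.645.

Fisher's z: C = ½·ln((1+r)/(1−r)) = ½·ln(2.1746) = 0.3884.
n = ((z_{α/2} + z_β)/C)² + 3.
(1.960 + 1.645) / 0.3884 = 3.605 / 0.3884 = 9.282.
n = 9.282² + 3 = 86.15 + 3 = 89.1.
Round up.

n = 90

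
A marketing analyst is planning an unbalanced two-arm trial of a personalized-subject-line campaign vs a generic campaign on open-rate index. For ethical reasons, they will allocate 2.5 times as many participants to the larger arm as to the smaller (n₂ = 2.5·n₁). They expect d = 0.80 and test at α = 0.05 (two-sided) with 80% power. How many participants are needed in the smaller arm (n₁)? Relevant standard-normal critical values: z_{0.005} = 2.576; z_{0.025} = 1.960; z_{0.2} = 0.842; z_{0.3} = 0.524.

n₁ = 18

With allocation ratio k = n₂/n₁ = 2.5, Var(x̄₁−x̄₂) = σ²(1/n₁ + 1/(k·n₁)) = σ²·(k+1)/(k·n₁).
So n₁ = (1 + 1/k)·((z_{α/2} + z_β)/d)² = 1.400 × (2.802/0.80)².
n₁ = 1.400 × 12.27 = 17.2.
Round up: n₁ = 18, giving n₂ = 2.5 × 18 = 45.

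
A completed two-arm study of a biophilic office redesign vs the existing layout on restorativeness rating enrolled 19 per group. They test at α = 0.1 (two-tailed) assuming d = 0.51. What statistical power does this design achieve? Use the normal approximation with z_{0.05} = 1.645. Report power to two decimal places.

power ≈ 0.47

For two equal groups, power = Φ(d·√(n/2) − z_{α/2}).
d·√(n/2) = 0.51 × √(19/2) = 0.51 × 3.082 = 1.572.
z_β = 1.572 − 1.645 = -0.073.
Power = Φ(-0.073) = 0.471.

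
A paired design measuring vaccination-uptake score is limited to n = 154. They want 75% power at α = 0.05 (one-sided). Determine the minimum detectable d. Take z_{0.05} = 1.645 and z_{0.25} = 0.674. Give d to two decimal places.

d_min ≈ 0.19

For a single sample (or paired design) of n = 154: d_min = (z_{α} + z_β)/√n.
z-sum = 1.645 + 0.674 = 2.319.
d_min = 2.319 / √154 = 2.319 / 12.410 = 0.187.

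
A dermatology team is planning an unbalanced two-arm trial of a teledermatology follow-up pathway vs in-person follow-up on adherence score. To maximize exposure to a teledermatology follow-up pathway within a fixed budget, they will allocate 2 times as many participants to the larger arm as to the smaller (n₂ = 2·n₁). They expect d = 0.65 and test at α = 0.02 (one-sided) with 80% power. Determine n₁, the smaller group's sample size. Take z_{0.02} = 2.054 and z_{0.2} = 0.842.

With allocation ratio k = n₂/n₁ = 2, Var(x̄₁−x̄₂) = σ²(1/n₁ + 1/(k·n₁)) = σ²·(k+1)/(k·n₁).
So n₁ = (1 + 1/k)·((z_{α} + z_β)/d)² = 1.500 × (2.896/0.65)².
n₁ = 1.500 × 19.85 = 29.8.
Round up: n₁ = 30, giving n₂ = 2 × 30 = 60.

n₁ = 30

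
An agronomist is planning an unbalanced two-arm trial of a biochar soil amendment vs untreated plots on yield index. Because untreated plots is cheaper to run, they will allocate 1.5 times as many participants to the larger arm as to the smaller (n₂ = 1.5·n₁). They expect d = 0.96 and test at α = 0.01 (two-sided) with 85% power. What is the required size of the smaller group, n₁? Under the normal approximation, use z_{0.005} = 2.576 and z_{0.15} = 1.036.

With allocation ratio k = n₂/n₁ = 1.5, Var(x̄₁−x̄₂) = σ²(1/n₁ + 1/(k·n₁)) = σ²·(k+1)/(k·n₁).
So n₁ = (1 + 1/k)·((z_{α/2} + z_β)/d)² = 1.667 × (3.612/0.96)².
n₁ = 1.667 × 14.16 = 23.6.
Round up: n₁ = 24, giving n₂ = 1.5 × 24 = 36.

n₁ = 24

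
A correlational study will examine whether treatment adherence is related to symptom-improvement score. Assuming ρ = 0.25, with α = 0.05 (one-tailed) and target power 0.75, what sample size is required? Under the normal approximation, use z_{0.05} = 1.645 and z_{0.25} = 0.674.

n = 86

Fisher's z: C = ½·ln((1+r)/(1−r)) = ½·ln(1.6667) = 0.2554.
n = ((z_{α} + z_β)/C)² + 3.
(1.645 + 0.674) / 0.2554 = 2.319 / 0.2554 = 9.080.
n = 9.080² + 3 = 82.44 + 3 = 85.4.
Round up.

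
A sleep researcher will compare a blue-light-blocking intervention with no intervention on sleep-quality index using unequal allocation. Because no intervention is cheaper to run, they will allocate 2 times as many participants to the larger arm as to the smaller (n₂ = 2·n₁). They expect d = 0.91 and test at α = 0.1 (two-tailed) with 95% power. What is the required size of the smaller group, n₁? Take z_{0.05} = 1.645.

n₁ = 20

With allocation ratio k = n₂/n₁ = 2, Var(x̄₁−x̄₂) = σ²(1/n₁ + 1/(k·n₁)) = σ²·(k+1)/(k·n₁).
So n₁ = (1 + 1/k)·((z_{α/2} + z_β)/d)² = 1.500 × (3.290/0.91)².
n₁ = 1.500 × 13.07 = 19.6.
Round up: n₁ = 20, giving n₂ = 2 × 20 = 40.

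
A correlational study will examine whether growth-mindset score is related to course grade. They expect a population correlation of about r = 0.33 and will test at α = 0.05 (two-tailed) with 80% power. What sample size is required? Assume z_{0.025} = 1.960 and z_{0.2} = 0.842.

n = 70

Fisher's z: C = ½·ln((1+r)/(1−r)) = ½·ln(1.9851) = 0.3428.
n = ((z_{α/2} + z_β)/C)² + 3.
(1.960 + 0.842) / 0.3428 = 2.802 / 0.3428 = 8.174.
n = 8.174² + 3 = 66.81 + 3 = 69.8.
Round up.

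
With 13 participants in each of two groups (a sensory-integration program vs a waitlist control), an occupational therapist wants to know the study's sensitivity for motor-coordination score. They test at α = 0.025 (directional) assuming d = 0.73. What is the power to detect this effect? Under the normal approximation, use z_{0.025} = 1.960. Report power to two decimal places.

power ≈ 0.46

For two equal groups, power = Φ(d·√(n/2) − z_{α}).
d·√(n/2) = 0.73 × √(13/2) = 0.73 × 2.550 = 1.861.
z_β = 1.861 − 1.960 = -0.099.
Power = Φ(-0.099) = 0.461.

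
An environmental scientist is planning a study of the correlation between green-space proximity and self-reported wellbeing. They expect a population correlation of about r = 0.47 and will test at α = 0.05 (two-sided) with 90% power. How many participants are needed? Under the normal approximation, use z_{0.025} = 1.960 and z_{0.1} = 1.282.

n = 44

Fisher's z: C = ½·ln((1+r)/(1−r)) = ½·ln(2.7736) = 0.5101.
n = ((z_{α/2} + z_β)/C)² + 3.
(1.960 + 1.282) / 0.5101 = 3.242 / 0.5101 = 6.356.
n = 6.356² + 3 = 40.39 + 3 = 43.4.
Round up.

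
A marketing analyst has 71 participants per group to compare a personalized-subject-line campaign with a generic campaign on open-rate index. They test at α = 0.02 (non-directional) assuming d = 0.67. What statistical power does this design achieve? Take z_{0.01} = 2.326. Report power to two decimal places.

power ≈ 0.95

For two equal groups, power = Φ(d·√(n/2) − z_{α/2}).
d·√(n/2) = 0.67 × √(71/2) = 0.67 × 5.958 = 3.992.
z_β = 3.992 − 2.326 = 1.666.
Power = Φ(1.666) = 0.952.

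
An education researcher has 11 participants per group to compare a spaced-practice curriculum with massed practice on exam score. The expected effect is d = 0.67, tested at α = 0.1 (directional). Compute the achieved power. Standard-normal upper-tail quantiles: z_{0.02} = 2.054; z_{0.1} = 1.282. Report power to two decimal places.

For two equal groups, power = Φ(d·√(n/2) − z_{α}).
d·√(n/2) = 0.67 × √(11/2) = 0.67 × 2.345 = 1.571.
z_β = 1.571 − 1.282 = 0.289.
Power = Φ(0.289) = 0.614.

power ≈ 0.61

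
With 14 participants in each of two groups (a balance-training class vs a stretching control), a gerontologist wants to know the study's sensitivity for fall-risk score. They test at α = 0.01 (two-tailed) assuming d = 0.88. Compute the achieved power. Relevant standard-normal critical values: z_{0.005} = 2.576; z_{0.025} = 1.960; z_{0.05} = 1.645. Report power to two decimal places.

For two equal groups, power = Φ(d·√(n/2) − z_{α/2}).
d·√(n/2) = 0.88 × √(14/2) = 0.88 × 2.646 = 2.328.
z_β = 2.328 − 2.576 = -0.248.
Power = Φ(-0.248) = 0.402.

power ≈ 0.40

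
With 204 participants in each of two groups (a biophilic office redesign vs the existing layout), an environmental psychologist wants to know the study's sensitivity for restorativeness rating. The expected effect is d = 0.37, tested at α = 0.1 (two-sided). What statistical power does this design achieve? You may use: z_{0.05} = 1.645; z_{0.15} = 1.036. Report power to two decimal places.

power ≈ 0.98

For two equal groups, power = Φ(d·√(n/2) − z_{α/2}).
d·√(n/2) = 0.37 × √(204/2) = 0.37 × 10.100 = 3.737.
z_β = 3.737 − 1.645 = 2.092.
Power = Φ(2.092) = 0.982.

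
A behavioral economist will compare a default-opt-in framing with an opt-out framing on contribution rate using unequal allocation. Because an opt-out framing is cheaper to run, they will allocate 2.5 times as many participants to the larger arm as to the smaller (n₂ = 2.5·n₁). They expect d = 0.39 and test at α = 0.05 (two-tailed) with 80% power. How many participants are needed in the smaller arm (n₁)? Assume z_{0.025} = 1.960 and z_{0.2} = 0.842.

With allocation ratio k = n₂/n₁ = 2.5, Var(x̄₁−x̄₂) = σ²(1/n₁ + 1/(k·n₁)) = σ²·(k+1)/(k·n₁).
So n₁ = (1 + 1/k)·((z_{α/2} + z_β)/d)² = 1.400 × (2.802/0.39)².
n₁ = 1.400 × 51.62 = 72.3.
Round up: n₁ = 73, giving n₂ = ⌈2.5 × 73⌉ = ⌈182.5⌉ = 183.

n₁ = 73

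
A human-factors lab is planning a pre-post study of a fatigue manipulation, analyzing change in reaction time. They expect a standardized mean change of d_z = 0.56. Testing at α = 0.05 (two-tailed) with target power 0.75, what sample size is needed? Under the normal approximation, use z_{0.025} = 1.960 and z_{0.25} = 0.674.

n = 23 pairs

For a paired (one-sample on differences) test: n = ((z_{α/2} + z_β) / d)².
z_{α/2} + z_β = 1.960 + 0.674 = 2.634.
n = (2.634 / 0.56)² = 4.704² = 22.12.
Round up.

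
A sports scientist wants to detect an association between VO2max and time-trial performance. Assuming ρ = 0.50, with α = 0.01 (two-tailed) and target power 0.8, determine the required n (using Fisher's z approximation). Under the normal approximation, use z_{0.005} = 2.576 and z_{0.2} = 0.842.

n = 42

Fisher's z: C = ½·ln((1+r)/(1−r)) = ½·ln(3.0000) = 0.5493.
n = ((z_{α/2} + z_β)/C)² + 3.
(2.576 + 0.842) / 0.5493 = 3.418 / 0.5493 = 6.222.
n = 6.222² + 3 = 38.72 + 3 = 41.7.
Round up.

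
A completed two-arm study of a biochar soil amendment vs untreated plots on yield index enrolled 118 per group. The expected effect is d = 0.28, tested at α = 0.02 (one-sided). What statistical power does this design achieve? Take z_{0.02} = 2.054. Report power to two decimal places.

power ≈ 0.54

For two equal groups, power = Φ(d·√(n/2) − z_{α}).
d·√(n/2) = 0.28 × √(118/2) = 0.28 × 7.681 = 2.151.
z_β = 2.151 − 2.054 = 0.097.
Power = Φ(0.097) = 0.539.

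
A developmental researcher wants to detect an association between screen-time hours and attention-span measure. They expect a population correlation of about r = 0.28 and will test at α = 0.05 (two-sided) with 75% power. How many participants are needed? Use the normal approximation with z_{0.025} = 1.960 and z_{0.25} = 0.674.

Fisher's z: C = ½·ln((1+r)/(1−r)) = ½·ln(1.7778) = 0.2877.
n = ((z_{α/2} + z_β)/C)² + 3.
(1.960 + 0.674) / 0.2877 = 2.634 / 0.2877 = 9.155.
n = 9.155² + 3 = 83.82 + 3 = 86.8.
Round up.

n = 87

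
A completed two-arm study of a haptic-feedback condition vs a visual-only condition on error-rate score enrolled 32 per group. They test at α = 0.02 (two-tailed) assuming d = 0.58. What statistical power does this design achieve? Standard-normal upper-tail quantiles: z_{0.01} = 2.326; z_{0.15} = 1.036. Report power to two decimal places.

power ≈ 0.50

For two equal groups, power = Φ(d·√(n/2) − z_{α/2}).
d·√(n/2) = 0.58 × √(32/2) = 0.58 × 4.000 = 2.320.
z_β = 2.320 − 2.326 = -0.006.
Power = Φ(-0.006) = 0.498.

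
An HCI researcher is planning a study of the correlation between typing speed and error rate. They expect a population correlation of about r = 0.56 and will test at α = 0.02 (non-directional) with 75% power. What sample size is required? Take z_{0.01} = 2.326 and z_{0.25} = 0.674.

n = 26

Fisher's z: C = ½·ln((1+r)/(1−r)) = ½·ln(3.5455) = 0.6328.
n = ((z_{α/2} + z_β)/C)² + 3.
(2.326 + 0.674) / 0.6328 = 3.000 / 0.6328 = 4.741.
n = 4.741² + 3 = 22.48 + 3 = 25.5.
Round up.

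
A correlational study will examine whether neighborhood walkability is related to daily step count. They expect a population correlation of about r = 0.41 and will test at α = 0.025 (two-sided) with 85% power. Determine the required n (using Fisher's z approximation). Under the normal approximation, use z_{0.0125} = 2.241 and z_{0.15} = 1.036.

Fisher's z: C = ½·ln((1+r)/(1−r)) = ½·ln(2.3898) = 0.4356.
n = ((z_{α/2} + z_β)/C)² + 3.
(2.241 + 1.036) / 0.4356 = 3.277 / 0.4356 = 7.523.
n = 7.523² + 3 = 56.59 + 3 = 59.6.
Round up.

n = 60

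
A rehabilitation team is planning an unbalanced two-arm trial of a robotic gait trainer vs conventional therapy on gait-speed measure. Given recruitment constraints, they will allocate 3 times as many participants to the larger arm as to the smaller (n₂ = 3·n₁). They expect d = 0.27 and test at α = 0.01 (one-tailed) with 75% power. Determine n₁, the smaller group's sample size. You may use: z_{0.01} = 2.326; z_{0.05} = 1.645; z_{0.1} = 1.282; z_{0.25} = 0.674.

With allocation ratio k = n₂/n₁ = 3, Var(x̄₁−x̄₂) = σ²(1/n₁ + 1/(k·n₁)) = σ²·(k+1)/(k·n₁).
So n₁ = (1 + 1/k)·((z_{α} + z_β)/d)² = 1.333 × (3.000/0.27)².
n₁ = 1.333 × 123.46 = 164.6.
Round up: n₁ = 165, giving n₂ = 3 × 165 = 495.

n₁ = 165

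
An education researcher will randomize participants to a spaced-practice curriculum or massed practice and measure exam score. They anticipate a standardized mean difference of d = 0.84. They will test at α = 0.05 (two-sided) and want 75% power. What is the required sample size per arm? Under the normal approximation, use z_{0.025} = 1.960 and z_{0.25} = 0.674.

n = 20 per group

For two independent groups with equal n: n = 2·((z_{α/2} + z_β) / d)².
z_{α/2} + z_β = 1.960 + 0.674 = 2.634.
n = 2 × (2.634 / 0.84)² = 2 × 3.136² = 2 × 9.83 = 19.7.
Round up to the next whole participant.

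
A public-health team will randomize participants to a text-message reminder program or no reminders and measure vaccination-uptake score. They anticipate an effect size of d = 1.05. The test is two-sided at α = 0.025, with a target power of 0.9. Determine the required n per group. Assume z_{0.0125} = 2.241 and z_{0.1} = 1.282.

n = 23 per group

For two independent groups with equal n: n = 2·((z_{α/2} + z_β) / d)².
z_{α/2} + z_β = 2.241 + 1.282 = 3.523.
n = 2 × (3.523 / 1.05)² = 2 × 3.355² = 2 × 11.26 = 22.5.
Round up to the next whole participant.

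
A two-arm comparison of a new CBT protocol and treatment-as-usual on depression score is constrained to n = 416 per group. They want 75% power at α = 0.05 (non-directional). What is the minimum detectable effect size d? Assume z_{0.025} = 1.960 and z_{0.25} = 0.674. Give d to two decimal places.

d_min ≈ 0.18

For two independent groups of n = 416 each: d_min = (z_{α/2} + z_β)·√(2/n).
z-sum = 1.960 + 0.674 = 2.634.
d_min = 2.634 × √(2/416) = 2.634 × 0.0693 = 0.183.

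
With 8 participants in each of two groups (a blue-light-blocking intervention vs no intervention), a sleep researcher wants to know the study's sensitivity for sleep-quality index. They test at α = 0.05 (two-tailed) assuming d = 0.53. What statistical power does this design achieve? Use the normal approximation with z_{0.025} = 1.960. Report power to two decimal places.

power ≈ 0.18

For two equal groups, power = Φ(d·√(n/2) − z_{α/2}).
d·√(n/2) = 0.53 × √(8/2) = 0.53 × 2.000 = 1.060.
z_β = 1.060 − 1.960 = -0.900.
Power = Φ(-0.900) = 0.184.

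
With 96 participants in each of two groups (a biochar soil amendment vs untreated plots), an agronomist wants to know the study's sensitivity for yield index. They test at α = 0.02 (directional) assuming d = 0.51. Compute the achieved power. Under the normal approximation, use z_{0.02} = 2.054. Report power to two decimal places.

power ≈ 0.93

For two equal groups, power = Φ(d·√(n/2) − z_{α}).
d·√(n/2) = 0.51 × √(96/2) = 0.51 × 6.928 = 3.533.
z_β = 3.533 − 2.054 = 1.479.
Power = Φ(1.479) = 0.930.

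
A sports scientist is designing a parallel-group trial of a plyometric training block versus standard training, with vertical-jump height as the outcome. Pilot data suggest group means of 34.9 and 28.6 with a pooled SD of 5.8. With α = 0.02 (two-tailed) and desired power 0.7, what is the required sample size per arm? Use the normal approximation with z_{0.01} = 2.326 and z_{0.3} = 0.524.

n = 14 per group

Cohen's d = |M₁ − M₂| / SD_pooled = |34.9 − 28.6| / 5.8 = 6.3 / 5.8 = 1.086.
For two independent groups with equal n: n = 2·((z_{α/2} + z_β) / d)².
z_{α/2} + z_β = 2.326 + 0.524 = 2.850.
n = 2 × (2.850 / 1.086)² = 2 × 2.624² = 2 × 6.89 = 13.8.
Round up to the next whole participant.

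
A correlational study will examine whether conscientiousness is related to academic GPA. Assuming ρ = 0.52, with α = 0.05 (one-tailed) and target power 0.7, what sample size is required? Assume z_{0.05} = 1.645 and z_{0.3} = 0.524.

n = 18

Fisher's z: C = ½·ln((1+r)/(1−r)) = ½·ln(3.1667) = 0.5763.
n = ((z_{α} + z_β)/C)² + 3.
(1.645 + 0.524) / 0.5763 = 2.169 / 0.5763 = 3.764.
n = 3.764² + 3 = 14.17 + 3 = 17.2.
Round up.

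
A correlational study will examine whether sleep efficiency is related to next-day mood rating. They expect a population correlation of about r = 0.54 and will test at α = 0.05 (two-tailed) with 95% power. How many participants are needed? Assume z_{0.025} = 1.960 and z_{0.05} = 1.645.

n = 39

Fisher's z: C = ½·ln((1+r)/(1−r)) = ½·ln(3.3478) = 0.6042.
n = ((z_{α/2} + z_β)/C)² + 3.
(1.960 + 1.645) / 0.6042 = 3.605 / 0.6042 = 5.967.
n = 5.967² + 3 = 35.60 + 3 = 38.6.
Round up.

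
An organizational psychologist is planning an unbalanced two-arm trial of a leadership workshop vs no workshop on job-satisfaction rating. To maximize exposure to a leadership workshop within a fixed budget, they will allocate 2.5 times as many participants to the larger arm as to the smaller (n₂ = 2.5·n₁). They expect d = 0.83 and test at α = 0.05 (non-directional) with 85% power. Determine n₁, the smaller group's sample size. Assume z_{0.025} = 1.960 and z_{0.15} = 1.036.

With allocation ratio k = n₂/n₁ = 2.5, Var(x̄₁−x̄₂) = σ²(1/n₁ + 1/(k·n₁)) = σ²·(k+1)/(k·n₁).
So n₁ = (1 + 1/k)·((z_{α/2} + z_β)/d)² = 1.400 × (2.996/0.83)².
n₁ = 1.400 × 13.03 = 18.2.
Round up: n₁ = 19, giving n₂ = ⌈2.5 × 19⌉ = ⌈47.5⌉ = 48.

n₁ = 19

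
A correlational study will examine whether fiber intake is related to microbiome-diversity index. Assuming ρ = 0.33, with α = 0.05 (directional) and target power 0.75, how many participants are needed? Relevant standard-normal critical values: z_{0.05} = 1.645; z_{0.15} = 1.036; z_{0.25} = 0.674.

Fisher's z: C = ½·ln((1+r)/(1−r)) = ½·ln(1.9851) = 0.3428.
n = ((z_{α} + z_β)/C)² + 3.
(1.645 + 0.674) / 0.3428 = 2.319 / 0.3428 = 6.765.
n = 6.765² + 3 = 45.76 + 3 = 48.8.
Round up.

n = 49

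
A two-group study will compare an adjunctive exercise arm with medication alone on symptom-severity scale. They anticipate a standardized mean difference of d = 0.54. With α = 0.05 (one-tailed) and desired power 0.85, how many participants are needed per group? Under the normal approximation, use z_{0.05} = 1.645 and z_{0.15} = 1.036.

For two independent groups with equal n: n = 2·((z_{α} + z_β) / d)².
z_{α} + z_β = 1.645 + 1.036 = 2.681.
n = 2 × (2.681 / 0.54)² = 2 × 4.965² = 2 × 24.65 = 49.3.
Round up to the next whole participant.

n = 50 per group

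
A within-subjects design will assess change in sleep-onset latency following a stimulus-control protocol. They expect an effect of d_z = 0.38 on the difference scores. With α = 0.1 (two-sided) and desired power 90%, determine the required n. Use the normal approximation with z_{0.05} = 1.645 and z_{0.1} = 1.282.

For a paired (one-sample on differences) test: n = ((z_{α/2} + z_β) / d)².
z_{α/2} + z_β = 1.645 + 1.282 = 2.927.
n = (2.927 / 0.38)² = 7.703² = 59.33.
Round up.

n = 60 pairs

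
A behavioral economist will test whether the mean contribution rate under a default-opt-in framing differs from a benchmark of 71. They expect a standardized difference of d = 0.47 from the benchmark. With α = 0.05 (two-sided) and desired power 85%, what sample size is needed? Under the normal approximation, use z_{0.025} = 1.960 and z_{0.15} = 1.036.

n = 41

For a one-sample test: n = ((z_{α/2} + z_β) / d)².
z_{α/2} + z_β = 1.960 + 1.036 = 2.996.
n = (2.996 / 0.47)² = 6.374² = 40.63.
Round up.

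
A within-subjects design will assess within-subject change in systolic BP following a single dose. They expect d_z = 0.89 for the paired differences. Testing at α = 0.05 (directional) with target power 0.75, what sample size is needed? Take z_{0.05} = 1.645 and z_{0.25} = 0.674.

n = 7 pairs

For a paired (one-sample on differences) test: n = ((z_{α} + z_β) / d)².
z_{α} + z_β = 1.645 + 0.674 = 2.319.
n = (2.319 / 0.89)² = 2.606² = 6.79.
Round up.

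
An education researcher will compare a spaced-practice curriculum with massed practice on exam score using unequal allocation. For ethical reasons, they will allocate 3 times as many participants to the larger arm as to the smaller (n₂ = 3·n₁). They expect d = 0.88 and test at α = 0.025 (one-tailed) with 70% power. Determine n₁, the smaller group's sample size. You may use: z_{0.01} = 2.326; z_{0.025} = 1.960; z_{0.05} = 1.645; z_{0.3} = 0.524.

n₁ = 11

With allocation ratio k = n₂/n₁ = 3, Var(x̄₁−x̄₂) = σ²(1/n₁ + 1/(k·n₁)) = σ²·(k+1)/(k·n₁).
So n₁ = (1 + 1/k)·((z_{α} + z_β)/d)² = 1.333 × (2.484/0.88)².
n₁ = 1.333 × 7.97 = 10.6.
Round up: n₁ = 11, giving n₂ = 3 × 11 = 33.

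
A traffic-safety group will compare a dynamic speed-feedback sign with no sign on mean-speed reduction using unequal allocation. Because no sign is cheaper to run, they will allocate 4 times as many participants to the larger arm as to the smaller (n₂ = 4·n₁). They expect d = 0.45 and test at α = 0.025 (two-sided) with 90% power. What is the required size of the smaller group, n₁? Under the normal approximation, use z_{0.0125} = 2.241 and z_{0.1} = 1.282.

n₁ = 77

With allocation ratio k = n₂/n₁ = 4, Var(x̄₁−x̄₂) = σ²(1/n₁ + 1/(k·n₁)) = σ²·(k+1)/(k·n₁).
So n₁ = (1 + 1/k)·((z_{α/2} + z_β)/d)² = 1.250 × (3.523/0.45)².
n₁ = 1.250 × 61.29 = 76.6.
Round up: n₁ = 77, giving n₂ = 4 × 77 = 308.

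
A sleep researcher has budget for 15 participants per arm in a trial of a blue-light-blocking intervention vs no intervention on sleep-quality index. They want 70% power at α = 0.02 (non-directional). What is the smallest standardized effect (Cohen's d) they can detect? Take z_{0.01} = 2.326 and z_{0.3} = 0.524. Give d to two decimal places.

For two independent groups of n = 15 each: d_min = (z_{α/2} + z_β)·√(2/n).
z-sum = 2.326 + 0.524 = 2.850.
d_min = 2.850 × √(2/15) = 2.850 × 0.3651 = 1.041.

d_min ≈ 1.04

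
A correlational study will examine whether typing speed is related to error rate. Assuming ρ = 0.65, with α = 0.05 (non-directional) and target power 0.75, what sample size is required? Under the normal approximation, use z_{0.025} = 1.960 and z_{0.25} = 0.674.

Fisher's z: C = ½·ln((1+r)/(1−r)) = ½·ln(4.7143) = 0.7753.
n = ((z_{α/2} + z_β)/C)² + 3.
(1.960 + 0.674) / 0.7753 = 2.634 / 0.7753 = 3.397.
n = 3.397² + 3 = 11.54 + 3 = 14.5.
Round up.

n = 15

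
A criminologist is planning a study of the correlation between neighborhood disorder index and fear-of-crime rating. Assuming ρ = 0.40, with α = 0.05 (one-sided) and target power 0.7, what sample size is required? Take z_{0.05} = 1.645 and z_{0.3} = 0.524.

n = 30

Fisher's z: C = ½·ln((1+r)/(1−r)) = ½·ln(2.3333) = 0.4236.
n = ((z_{α} + z_β)/C)² + 3.
(1.645 + 0.524) / 0.4236 = 2.169 / 0.4236 = 5.120.
n = 5.120² + 3 = 26.22 + 3 = 29.2.
Round up.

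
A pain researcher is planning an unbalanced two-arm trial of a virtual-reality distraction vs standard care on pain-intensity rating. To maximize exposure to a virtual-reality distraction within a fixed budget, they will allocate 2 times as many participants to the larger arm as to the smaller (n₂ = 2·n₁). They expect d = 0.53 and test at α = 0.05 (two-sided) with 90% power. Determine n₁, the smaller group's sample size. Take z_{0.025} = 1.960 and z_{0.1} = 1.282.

n₁ = 57

With allocation ratio k = n₂/n₁ = 2, Var(x̄₁−x̄₂) = σ²(1/n₁ + 1/(k·n₁)) = σ²·(k+1)/(k·n₁).
So n₁ = (1 + 1/k)·((z_{α/2} + z_β)/d)² = 1.500 × (3.242/0.53)².
n₁ = 1.500 × 37.42 = 56.1.
Round up: n₁ = 57, giving n₂ = 2 × 57 = 114.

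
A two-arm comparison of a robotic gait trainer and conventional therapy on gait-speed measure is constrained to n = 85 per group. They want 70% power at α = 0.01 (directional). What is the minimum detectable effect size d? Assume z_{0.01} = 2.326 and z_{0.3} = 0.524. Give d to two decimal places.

d_min ≈ 0.44

For two independent groups of n = 85 each: d_min = (z_{α} + z_β)·√(2/n).
z-sum = 2.326 + 0.524 = 2.850.
d_min = 2.850 × √(2/85) = 2.850 × 0.1534 = 0.437.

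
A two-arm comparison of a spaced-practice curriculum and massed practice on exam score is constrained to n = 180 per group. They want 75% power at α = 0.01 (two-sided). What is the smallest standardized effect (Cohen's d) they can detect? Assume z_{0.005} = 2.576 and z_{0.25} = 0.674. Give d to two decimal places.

For two independent groups of n = 180 each: d_min = (z_{α/2} + z_β)·√(2/n).
z-sum = 2.576 + 0.674 = 3.250.
d_min = 3.250 × √(2/180) = 3.250 × 0.1054 = 0.343.

d_min ≈ 0.34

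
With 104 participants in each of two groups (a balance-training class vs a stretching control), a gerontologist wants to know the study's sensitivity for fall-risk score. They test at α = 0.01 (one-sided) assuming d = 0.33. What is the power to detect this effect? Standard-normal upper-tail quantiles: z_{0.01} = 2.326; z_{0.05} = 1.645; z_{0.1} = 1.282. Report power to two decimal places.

For two equal groups, power = Φ(d·√(n/2) − z_{α}).
d·√(n/2) = 0.33 × √(104/2) = 0.33 × 7.211 = 2.380.
z_β = 2.380 − 2.326 = 0.054.
Power = Φ(0.054) = 0.521.

power ≈ 0.52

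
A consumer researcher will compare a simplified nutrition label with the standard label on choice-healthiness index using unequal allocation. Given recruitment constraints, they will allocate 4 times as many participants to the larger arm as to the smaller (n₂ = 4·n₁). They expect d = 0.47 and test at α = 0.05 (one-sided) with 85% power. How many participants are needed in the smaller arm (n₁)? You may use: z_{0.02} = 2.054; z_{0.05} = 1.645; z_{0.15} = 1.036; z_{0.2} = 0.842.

With allocation ratio k = n₂/n₁ = 4, Var(x̄₁−x̄₂) = σ²(1/n₁ + 1/(k·n₁)) = σ²·(k+1)/(k·n₁).
So n₁ = (1 + 1/k)·((z_{α} + z_β)/d)² = 1.250 × (2.681/0.47)².
n₁ = 1.250 × 32.54 = 40.7.
Round up: n₁ = 41, giving n₂ = 4 × 41 = 164.

n₁ = 41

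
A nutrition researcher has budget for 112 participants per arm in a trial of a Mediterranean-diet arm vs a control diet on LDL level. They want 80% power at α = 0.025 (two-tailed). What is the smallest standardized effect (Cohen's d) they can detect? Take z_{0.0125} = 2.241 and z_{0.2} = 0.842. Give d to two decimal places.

For two independent groups of n = 112 each: d_min = (z_{α/2} + z_β)·√(2/n).
z-sum = 2.241 + 0.842 = 3.083.
d_min = 3.083 × √(2/112) = 3.083 × 0.1336 = 0.412.

d_min ≈ 0.41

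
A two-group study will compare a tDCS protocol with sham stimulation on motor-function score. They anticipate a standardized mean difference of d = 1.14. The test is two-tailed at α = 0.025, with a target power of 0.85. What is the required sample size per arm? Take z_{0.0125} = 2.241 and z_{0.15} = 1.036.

For two independent groups with equal n: n = 2·((z_{α/2} + z_β) / d)².
z_{α/2} + z_β = 2.241 + 1.036 = 3.277.
n = 2 × (3.277 / 1.14)² = 2 × 2.875² = 2 × 8.26 = 16.5.
Round up to the next whole participant.

n = 17 per group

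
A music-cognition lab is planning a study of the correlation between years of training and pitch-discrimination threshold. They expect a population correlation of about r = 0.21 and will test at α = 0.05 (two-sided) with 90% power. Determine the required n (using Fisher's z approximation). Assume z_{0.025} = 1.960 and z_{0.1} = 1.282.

Fisher's z: C = ½·ln((1+r)/(1−r)) = ½·ln(1.5316) = 0.2132.
n = ((z_{α/2} + z_β)/C)² + 3.
(1.960 + 1.282) / 0.2132 = 3.242 / 0.2132 = 15.206.
n = 15.206² + 3 = 231.23 + 3 = 234.2.
Round up.

n = 235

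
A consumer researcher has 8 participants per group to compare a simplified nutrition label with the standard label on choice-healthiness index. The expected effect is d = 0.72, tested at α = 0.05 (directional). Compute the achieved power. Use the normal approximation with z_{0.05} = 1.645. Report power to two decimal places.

For two equal groups, power = Φ(d·√(n/2) − z_{α}).
d·√(n/2) = 0.72 × √(8/2) = 0.72 × 2.000 = 1.440.
z_β = 1.440 − 1.645 = -0.205.
Power = Φ(-0.205) = 0.419.

power ≈ 0.42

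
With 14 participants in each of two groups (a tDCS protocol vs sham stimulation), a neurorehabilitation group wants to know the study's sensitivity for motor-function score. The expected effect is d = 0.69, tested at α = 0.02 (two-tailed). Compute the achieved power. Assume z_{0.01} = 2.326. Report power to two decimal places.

For two equal groups, power = Φ(d·√(n/2) − z_{α/2}).
d·√(n/2) = 0.69 × √(14/2) = 0.69 × 2.646 = 1.826.
z_β = 1.826 − 2.326 = -0.500.
Power = Φ(-0.500) = 0.308.

power ≈ 0.31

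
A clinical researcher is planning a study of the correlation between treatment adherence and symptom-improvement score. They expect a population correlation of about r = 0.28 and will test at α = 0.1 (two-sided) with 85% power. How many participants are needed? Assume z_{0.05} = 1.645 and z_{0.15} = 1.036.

Fisher's z: C = ½·ln((1+r)/(1−r)) = ½·ln(1.7778) = 0.2877.
n = ((z_{α/2} + z_β)/C)² + 3.
(1.645 + 1.036) / 0.2877 = 2.681 / 0.2877 = 9.319.
n = 9.319² + 3 = 86.84 + 3 = 89.8.
Round up.

n = 90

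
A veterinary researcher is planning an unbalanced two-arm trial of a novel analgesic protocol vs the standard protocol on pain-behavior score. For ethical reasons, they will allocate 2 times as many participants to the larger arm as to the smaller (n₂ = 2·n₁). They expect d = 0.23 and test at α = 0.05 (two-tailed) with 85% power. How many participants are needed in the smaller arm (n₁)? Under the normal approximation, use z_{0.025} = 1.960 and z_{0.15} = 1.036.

With allocation ratio k = n₂/n₁ = 2, Var(x̄₁−x̄₂) = σ²(1/n₁ + 1/(k·n₁)) = σ²·(k+1)/(k·n₁).
So n₁ = (1 + 1/k)·((z_{α/2} + z_β)/d)² = 1.500 × (2.996/0.23)².
n₁ = 1.500 × 169.68 = 254.5.
Round up: n₁ = 255, giving n₂ = 2 × 255 = 510.

n₁ = 255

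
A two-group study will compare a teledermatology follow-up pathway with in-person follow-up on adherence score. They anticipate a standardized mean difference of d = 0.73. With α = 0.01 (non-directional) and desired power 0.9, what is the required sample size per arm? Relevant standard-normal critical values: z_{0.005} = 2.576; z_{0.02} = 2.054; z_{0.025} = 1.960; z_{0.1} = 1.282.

For two independent groups with equal n: n = 2·((z_{α/2} + z_β) / d)².
z_{α/2} + z_β = 2.576 + 1.282 = 3.858.
n = 2 × (3.858 / 0.73)² = 2 × 5.285² = 2 × 27.93 = 55.9.
Round up to the next whole participant.

n = 56 per group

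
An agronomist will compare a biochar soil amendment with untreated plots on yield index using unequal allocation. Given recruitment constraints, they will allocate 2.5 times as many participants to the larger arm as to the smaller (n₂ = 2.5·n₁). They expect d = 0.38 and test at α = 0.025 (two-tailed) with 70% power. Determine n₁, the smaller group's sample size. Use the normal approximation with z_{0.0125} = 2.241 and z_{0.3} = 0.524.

With allocation ratio k = n₂/n₁ = 2.5, Var(x̄₁−x̄₂) = σ²(1/n₁ + 1/(k·n₁)) = σ²·(k+1)/(k·n₁).
So n₁ = (1 + 1/k)·((z_{α/2} + z_β)/d)² = 1.400 × (2.765/0.38)².
n₁ = 1.400 × 52.94 = 74.1.
Round up: n₁ = 75, giving n₂ = ⌈2.5 × 75⌉ = ⌈187.5⌉ = 188.

n₁ = 75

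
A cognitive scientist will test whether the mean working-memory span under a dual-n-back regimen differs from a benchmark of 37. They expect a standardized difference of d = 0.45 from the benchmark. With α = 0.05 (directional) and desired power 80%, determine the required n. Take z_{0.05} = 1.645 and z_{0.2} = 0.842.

For a one-sample test: n = ((z_{α} + z_β) / d)².
z_{α} + z_β = 1.645 + 0.842 = 2.487.
n = (2.487 / 0.45)² = 5.527² = 30.54.
Round up.

n = 31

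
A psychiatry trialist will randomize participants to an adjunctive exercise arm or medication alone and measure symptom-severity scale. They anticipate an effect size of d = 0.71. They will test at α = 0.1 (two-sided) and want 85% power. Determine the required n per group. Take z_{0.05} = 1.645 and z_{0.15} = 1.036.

n = 29 per group

For two independent groups with equal n: n = 2·((z_{α/2} + z_β) / d)².
z_{α/2} + z_β = 1.645 + 1.036 = 2.681.
n = 2 × (2.681 / 0.71)² = 2 × 3.776² = 2 × 14.26 = 28.5.
Round up to the next whole participant.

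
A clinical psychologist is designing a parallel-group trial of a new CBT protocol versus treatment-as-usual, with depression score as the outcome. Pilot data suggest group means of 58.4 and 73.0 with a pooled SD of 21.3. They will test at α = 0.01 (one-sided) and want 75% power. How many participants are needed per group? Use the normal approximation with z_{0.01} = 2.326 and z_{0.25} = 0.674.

Cohen's d = |M₁ − M₂| / SD_pooled = |58.4 − 73.0| / 21.3 = 14.6 / 21.3 = 0.685.
For two independent groups with equal n: n = 2·((z_{α} + z_β) / d)².
z_{α} + z_β = 2.326 + 0.674 = 3.000.
n = 2 × (3.000 / 0.685)² = 2 × 4.380² = 2 × 19.18 = 38.4.
Round up to the next whole participant.

n = 39 per group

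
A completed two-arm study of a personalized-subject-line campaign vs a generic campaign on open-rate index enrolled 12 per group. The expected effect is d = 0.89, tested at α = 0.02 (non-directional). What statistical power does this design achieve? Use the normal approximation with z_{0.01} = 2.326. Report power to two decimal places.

power ≈ 0.44

For two equal groups, power = Φ(d·√(n/2) − z_{α/2}).
d·√(n/2) = 0.89 × √(12/2) = 0.89 × 2.449 = 2.180.
z_β = 2.180 − 2.326 = -0.146.
Power = Φ(-0.146) = 0.442.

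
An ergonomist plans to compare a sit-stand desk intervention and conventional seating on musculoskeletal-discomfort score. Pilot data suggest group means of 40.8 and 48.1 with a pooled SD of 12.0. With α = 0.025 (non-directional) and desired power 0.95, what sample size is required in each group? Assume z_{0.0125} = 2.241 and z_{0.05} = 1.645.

Cohen's d = |M₁ − M₂| / SD_pooled = |40.8 − 48.1| / 12.0 = 7.3 / 12.0 = 0.608.
For two independent groups with equal n: n = 2·((z_{α/2} + z_β) / d)².
z_{α/2} + z_β = 2.241 + 1.645 = 3.886.
n = 2 × (3.886 / 0.608)² = 2 × 6.391² = 2 × 40.85 = 81.7.
Round up to the next whole participant.

n = 82 per group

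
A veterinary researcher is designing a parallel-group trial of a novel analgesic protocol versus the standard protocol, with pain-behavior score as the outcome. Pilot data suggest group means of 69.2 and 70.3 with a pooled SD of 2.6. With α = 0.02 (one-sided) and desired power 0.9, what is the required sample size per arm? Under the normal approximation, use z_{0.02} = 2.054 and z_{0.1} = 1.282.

Cohen's d = |M₁ − M₂| / SD_pooled = |69.2 − 70.3| / 2.6 = 1.1 / 2.6 = 0.423.
For two independent groups with equal n: n = 2·((z_{α} + z_β) / d)².
z_{α} + z_β = 2.054 + 1.282 = 3.336.
n = 2 × (3.336 / 0.423)² = 2 × 7.887² = 2 × 62.20 = 124.4.
Round up to the next whole participant.

n = 125 per group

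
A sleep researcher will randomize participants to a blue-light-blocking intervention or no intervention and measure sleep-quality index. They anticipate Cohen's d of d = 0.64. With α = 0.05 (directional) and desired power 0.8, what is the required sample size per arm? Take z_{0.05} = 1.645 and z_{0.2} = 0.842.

For two independent groups with equal n: n = 2·((z_{α} + z_β) / d)².
z_{α} + z_β = 1.645 + 0.842 = 2.487.
n = 2 × (2.487 / 0.64)² = 2 × 3.886² = 2 × 15.10 = 30.2.
Round up to the next whole participant.

n = 31 per group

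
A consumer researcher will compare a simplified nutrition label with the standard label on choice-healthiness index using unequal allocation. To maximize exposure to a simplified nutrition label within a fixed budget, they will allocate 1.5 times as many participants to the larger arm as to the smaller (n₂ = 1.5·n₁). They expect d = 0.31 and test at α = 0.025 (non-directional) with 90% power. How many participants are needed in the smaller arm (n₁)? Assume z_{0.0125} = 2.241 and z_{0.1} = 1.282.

With allocation ratio k = n₂/n₁ = 1.5, Var(x̄₁−x̄₂) = σ²(1/n₁ + 1/(k·n₁)) = σ²·(k+1)/(k·n₁).
So n₁ = (1 + 1/k)·((z_{α/2} + z_β)/d)² = 1.667 × (3.523/0.31)².
n₁ = 1.667 × 129.15 = 215.3.
Round up: n₁ = 216, giving n₂ = 1.5 × 216 = 324.

n₁ = 216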